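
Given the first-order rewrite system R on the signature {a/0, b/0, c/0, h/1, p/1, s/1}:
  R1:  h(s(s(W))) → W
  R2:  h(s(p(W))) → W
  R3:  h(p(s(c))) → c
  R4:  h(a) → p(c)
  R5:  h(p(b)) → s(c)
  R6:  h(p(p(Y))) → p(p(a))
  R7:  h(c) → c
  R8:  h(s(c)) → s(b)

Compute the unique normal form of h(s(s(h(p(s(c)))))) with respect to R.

1. h(s(s(h(p(s(c))))))  →  h(p(s(c)))   [R1 at ε]
2. h(p(s(c)))  →  c   [R3 at ε]

c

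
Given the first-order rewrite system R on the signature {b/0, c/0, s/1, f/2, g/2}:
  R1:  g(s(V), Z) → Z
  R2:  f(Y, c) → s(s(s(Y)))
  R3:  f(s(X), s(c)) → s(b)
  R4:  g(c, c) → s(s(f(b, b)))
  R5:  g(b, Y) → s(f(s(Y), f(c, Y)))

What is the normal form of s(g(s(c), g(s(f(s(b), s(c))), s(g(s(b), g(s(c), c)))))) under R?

s(s(c))

1. s(g(s(c), g(s(f(s(b), s(c))), s(g(s(b), g(s(c), c))))))  →  s(g(s(f(s(b), s(c))), s(g(s(b), g(s(c), c)))))   [R1 at 1]
2. s(g(s(f(s(b), s(c))), s(g(s(b), g(s(c), c)))))  →  s(s(g(s(b), g(s(c), c))))   [R1 at 1]
3. s(s(g(s(b), g(s(c), c))))  →  s(s(g(s(c), c)))   [R1 at 1.1]
4. s(s(g(s(c), c)))  →  s(s(c))   [R1 at 1.1]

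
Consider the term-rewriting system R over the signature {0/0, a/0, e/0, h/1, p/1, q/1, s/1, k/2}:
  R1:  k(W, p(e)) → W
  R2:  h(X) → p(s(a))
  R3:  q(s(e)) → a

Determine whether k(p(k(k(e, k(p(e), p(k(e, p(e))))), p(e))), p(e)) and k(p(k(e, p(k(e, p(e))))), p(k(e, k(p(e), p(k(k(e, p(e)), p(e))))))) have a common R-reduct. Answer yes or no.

yes — NF(t₁) = p(e), NF(t₂) = p(e)

Reduce t₁ = k(p(k(k(e, k(p(e), p(k(e, p(e))))), p(e))), p(e)):
1. k(p(k(k(e, k(p(e), p(k(e, p(e))))), p(e))), p(e))  →  p(k(k(e, k(p(e), p(k(e, p(e))))), p(e)))   [R1 at ε]
2. p(k(k(e, k(p(e), p(k(e, p(e))))), p(e)))  →  p(k(e, k(p(e), p(k(e, p(e))))))   [R1 at 1]
3. p(k(e, k(p(e), p(k(e, p(e))))))  →  p(k(e, k(p(e), p(e))))   [R1 at 1.2.2.1]
4. p(k(e, k(p(e), p(e))))  →  p(k(e, p(e)))   [R1 at 1.2]
5. p(k(e, p(e)))  →  p(e)   [R1 at 1]

Reduce t₂ = k(p(k(e, p(k(e, p(e))))), p(k(e, k(p(e), p(k(k(e, p(e)), p(e))))))):
1. k(p(k(e, p(k(e, p(e))))), p(k(e, k(p(e), p(k(k(e, p(e)), p(e)))))))  →  k(p(k(e, p(e))), p(k(e, k(p(e), p(k(k(e, p(e)), p(e)))))))   [R1 at 1.1.2.1]
2. k(p(k(e, p(e))), p(k(e, k(p(e), p(k(k(e, p(e)), p(e)))))))  →  k(p(e), p(k(e, k(p(e), p(k(k(e, p(e)), p(e)))))))   [R1 at 1.1]
3. k(p(e), p(k(e, k(p(e), p(k(k(e, p(e)), p(e)))))))  →  k(p(e), p(k(e, k(p(e), p(k(e, p(e)))))))   [R1 at 2.1.2.2.1]
4. k(p(e), p(k(e, k(p(e), p(k(e, p(e)))))))  →  k(p(e), p(k(e, k(p(e), p(e)))))   [R1 at 2.1.2.2.1]
5. k(p(e), p(k(e, k(p(e), p(e)))))  →  k(p(e), p(k(e, p(e))))   [R1 at 2.1.2]
6. k(p(e), p(k(e, p(e))))  →  k(p(e), p(e))   [R1 at 2.1]
7. k(p(e), p(e))  →  p(e)   [R1 at ε]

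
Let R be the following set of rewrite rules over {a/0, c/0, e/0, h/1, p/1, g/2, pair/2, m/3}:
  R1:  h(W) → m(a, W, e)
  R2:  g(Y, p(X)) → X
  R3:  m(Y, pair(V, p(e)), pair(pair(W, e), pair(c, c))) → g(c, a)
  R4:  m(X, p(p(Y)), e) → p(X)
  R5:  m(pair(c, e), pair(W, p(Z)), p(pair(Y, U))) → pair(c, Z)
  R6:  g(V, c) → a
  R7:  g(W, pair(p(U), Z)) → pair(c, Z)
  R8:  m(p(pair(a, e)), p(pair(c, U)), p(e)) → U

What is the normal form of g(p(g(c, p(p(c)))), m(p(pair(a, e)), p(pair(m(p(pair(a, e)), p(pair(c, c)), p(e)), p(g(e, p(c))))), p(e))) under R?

1. g(p(g(c, p(p(c)))), m(p(pair(a, e)), p(pair(m(p(pair(a, e)), p(pair(c, c)), p(e)), p(g(e, p(c))))), p(e)))  →  g(p(p(c)), m(p(pair(a, e)), p(pair(m(p(pair(a, e)), p(pair(c, c)), p(e)), p(g(e, p(c))))), p(e)))   [R2 at 1.1]
2. g(p(p(c)), m(p(pair(a, e)), p(pair(m(p(pair(a, e)), p(pair(c, c)), p(e)), p(g(e, p(c))))), p(e)))  →  g(p(p(c)), m(p(pair(a, e)), p(pair(c, p(g(e, p(c))))), p(e)))   [R8 at 2.2.1.1]
3. g(p(p(c)), m(p(pair(a, e)), p(pair(c, p(g(e, p(c))))), p(e)))  →  g(p(p(c)), p(g(e, p(c))))   [R8 at 2]
4. g(p(p(c)), p(g(e, p(c))))  →  g(e, p(c))   [R2 at ε]
5. g(e, p(c))  →  c   [R2 at ε]

c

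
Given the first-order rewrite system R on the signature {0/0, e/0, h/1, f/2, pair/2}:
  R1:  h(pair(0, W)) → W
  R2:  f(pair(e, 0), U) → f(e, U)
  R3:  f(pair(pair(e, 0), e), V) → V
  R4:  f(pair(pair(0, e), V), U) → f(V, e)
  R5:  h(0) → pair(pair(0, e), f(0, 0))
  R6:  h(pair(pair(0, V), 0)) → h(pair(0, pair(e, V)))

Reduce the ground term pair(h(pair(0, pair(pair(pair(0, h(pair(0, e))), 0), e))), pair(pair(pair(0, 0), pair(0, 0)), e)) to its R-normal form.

1. pair(h(pair(0, pair(pair(pair(0, h(pair(0, e))), 0), e))), pair(pair(pair(0, 0), pair(0, 0)), e))  →  pair(pair(pair(pair(0, h(pair(0, e))), 0), e), pair(pair(pair(0, 0), pair(0, 0)), e))   [R1 at 1]
2. pair(pair(pair(pair(0, h(pair(0, e))), 0), e), pair(pair(pair(0, 0), pair(0, 0)), e))  →  pair(pair(pair(pair(0, e), 0), e), pair(pair(pair(0, 0), pair(0, 0)), e))   [R1 at 1.1.1.2]

pair(pair(pair(pair(0, e), 0), e), pair(pair(pair(0, 0), pair(0, 0)), e))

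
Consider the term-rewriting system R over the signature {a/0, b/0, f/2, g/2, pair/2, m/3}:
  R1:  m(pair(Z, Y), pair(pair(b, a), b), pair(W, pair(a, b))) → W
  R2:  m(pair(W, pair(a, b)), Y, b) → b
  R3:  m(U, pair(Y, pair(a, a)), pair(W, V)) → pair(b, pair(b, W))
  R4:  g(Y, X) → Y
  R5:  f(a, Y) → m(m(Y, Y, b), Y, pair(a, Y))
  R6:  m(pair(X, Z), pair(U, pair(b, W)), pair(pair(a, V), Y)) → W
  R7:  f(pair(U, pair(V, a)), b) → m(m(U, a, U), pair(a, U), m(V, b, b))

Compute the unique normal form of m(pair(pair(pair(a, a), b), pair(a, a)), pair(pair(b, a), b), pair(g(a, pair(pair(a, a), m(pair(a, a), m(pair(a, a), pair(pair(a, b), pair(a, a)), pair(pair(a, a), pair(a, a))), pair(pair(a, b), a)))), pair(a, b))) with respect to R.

a

1. m(pair(pair(pair(a, a), b), pair(a, a)), pair(pair(b, a), b), pair(g(a, pair(pair(a, a), m(pair(a, a), m(pair(a, a), pair(pair(a, b), pair(a, a)), pair(pair(a, a), pair(a, a))), pair(pair(a, b), a)))), pair(a, b)))  →  g(a, pair(pair(a, a), m(pair(a, a), m(pair(a, a), pair(pair(a, b), pair(a, a)), pair(pair(a, a), pair(a, a))), pair(pair(a, b), a))))   [R1 at ε]
2. g(a, pair(pair(a, a), m(pair(a, a), m(pair(a, a), pair(pair(a, b), pair(a, a)), pair(pair(a, a), pair(a, a))), pair(pair(a, b), a))))  →  a   [R4 at ε]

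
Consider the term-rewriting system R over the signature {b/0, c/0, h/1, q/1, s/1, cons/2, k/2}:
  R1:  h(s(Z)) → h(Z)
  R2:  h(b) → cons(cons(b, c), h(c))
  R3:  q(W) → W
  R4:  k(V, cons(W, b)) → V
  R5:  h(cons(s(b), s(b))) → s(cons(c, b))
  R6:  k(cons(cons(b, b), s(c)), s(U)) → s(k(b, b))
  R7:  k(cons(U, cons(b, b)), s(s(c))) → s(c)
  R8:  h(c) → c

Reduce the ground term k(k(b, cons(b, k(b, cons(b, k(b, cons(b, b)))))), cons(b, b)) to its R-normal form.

b

1. k(k(b, cons(b, k(b, cons(b, k(b, cons(b, b)))))), cons(b, b))  →  k(b, cons(b, k(b, cons(b, k(b, cons(b, b))))))   [R4 at ε]
2. k(b, cons(b, k(b, cons(b, k(b, cons(b, b))))))  →  k(b, cons(b, k(b, cons(b, b))))   [R4 at 2.2.2.2]
3. k(b, cons(b, k(b, cons(b, b))))  →  k(b, cons(b, b))   [R4 at 2.2]
4. k(b, cons(b, b))  →  b   [R4 at ε]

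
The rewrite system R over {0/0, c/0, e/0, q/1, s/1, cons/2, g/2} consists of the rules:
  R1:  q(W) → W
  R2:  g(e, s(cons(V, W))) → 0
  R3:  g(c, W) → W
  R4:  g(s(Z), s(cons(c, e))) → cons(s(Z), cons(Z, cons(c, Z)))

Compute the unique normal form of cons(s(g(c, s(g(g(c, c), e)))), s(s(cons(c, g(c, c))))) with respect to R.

1. cons(s(g(c, s(g(g(c, c), e)))), s(s(cons(c, g(c, c)))))  →  cons(s(s(g(g(c, c), e))), s(s(cons(c, g(c, c)))))   [R3 at 1.1]
2. cons(s(s(g(g(c, c), e))), s(s(cons(c, g(c, c)))))  →  cons(s(s(g(c, e))), s(s(cons(c, g(c, c)))))   [R3 at 1.1.1.1]
3. cons(s(s(g(c, e))), s(s(cons(c, g(c, c)))))  →  cons(s(s(e)), s(s(cons(c, g(c, c)))))   [R3 at 1.1.1]
4. cons(s(s(e)), s(s(cons(c, g(c, c)))))  →  cons(s(s(e)), s(s(cons(c, c))))   [R3 at 2.1.1.2]

cons(s(s(e)), s(s(cons(c, c))))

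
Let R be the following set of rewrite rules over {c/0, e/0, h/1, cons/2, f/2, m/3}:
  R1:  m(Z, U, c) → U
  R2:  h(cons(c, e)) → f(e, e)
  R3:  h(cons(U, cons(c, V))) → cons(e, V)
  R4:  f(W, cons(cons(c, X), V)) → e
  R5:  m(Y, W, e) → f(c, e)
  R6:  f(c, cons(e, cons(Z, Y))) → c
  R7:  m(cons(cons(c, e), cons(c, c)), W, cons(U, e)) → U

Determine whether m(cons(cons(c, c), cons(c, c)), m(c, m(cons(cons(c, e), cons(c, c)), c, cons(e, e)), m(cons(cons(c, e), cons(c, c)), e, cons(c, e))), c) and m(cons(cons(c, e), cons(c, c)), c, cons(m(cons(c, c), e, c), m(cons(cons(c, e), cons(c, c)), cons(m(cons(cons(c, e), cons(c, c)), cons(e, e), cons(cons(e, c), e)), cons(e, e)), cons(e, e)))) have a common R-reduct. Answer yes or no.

Reduce t₁ = m(cons(cons(c, c), cons(c, c)), m(c, m(cons(cons(c, e), cons(c, c)), c, cons(e, e)), m(cons(cons(c, e), cons(c, c)), e, cons(c, e))), c):
1. m(cons(cons(c, c), cons(c, c)), m(c, m(cons(cons(c, e), cons(c, c)), c, cons(e, e)), m(cons(cons(c, e), cons(c, c)), e, cons(c, e))), c)  →  m(c, m(cons(cons(c, e), cons(c, c)), c, cons(e, e)), m(cons(cons(c, e), cons(c, c)), e, cons(c, e)))   [R1 at ε]
2. m(c, m(cons(cons(c, e), cons(c, c)), c, cons(e, e)), m(cons(cons(c, e), cons(c, c)), e, cons(c, e)))  →  m(c, e, m(cons(cons(c, e), cons(c, c)), e, cons(c, e)))   [R7 at 2]
3. m(c, e, m(cons(cons(c, e), cons(c, c)), e, cons(c, e)))  →  m(c, e, c)   [R7 at 3]
4. m(c, e, c)  →  e   [R1 at ε]

Reduce t₂ = m(cons(cons(c, e), cons(c, c)), c, cons(m(cons(c, c), e, c), m(cons(cons(c, e), cons(c, c)), cons(m(cons(cons(c, e), cons(c, c)), cons(e, e), cons(cons(e, c), e)), cons(e, e)), cons(e, e)))):
1. m(cons(cons(c, e), cons(c, c)), c, cons(m(cons(c, c), e, c), m(cons(cons(c, e), cons(c, c)), cons(m(cons(cons(c, e), cons(c, c)), cons(e, e), cons(cons(e, c), e)), cons(e, e)), cons(e, e))))  →  m(cons(cons(c, e), cons(c, c)), c, cons(e, m(cons(cons(c, e), cons(c, c)), cons(m(cons(cons(c, e), cons(c, c)), cons(e, e), cons(cons(e, c), e)), cons(e, e)), cons(e, e))))   [R1 at 3.1]
2. m(cons(cons(c, e), cons(c, c)), c, cons(e, m(cons(cons(c, e), cons(c, c)), cons(m(cons(cons(c, e), cons(c, c)), cons(e, e), cons(cons(e, c), e)), cons(e, e)), cons(e, e))))  →  m(cons(cons(c, e), cons(c, c)), c, cons(e, e))   [R7 at 3.2]
3. m(cons(cons(c, e), cons(c, c)), c, cons(e, e))  →  e   [R7 at ε]

yes — NF(t₁) = e, NF(t₂) = e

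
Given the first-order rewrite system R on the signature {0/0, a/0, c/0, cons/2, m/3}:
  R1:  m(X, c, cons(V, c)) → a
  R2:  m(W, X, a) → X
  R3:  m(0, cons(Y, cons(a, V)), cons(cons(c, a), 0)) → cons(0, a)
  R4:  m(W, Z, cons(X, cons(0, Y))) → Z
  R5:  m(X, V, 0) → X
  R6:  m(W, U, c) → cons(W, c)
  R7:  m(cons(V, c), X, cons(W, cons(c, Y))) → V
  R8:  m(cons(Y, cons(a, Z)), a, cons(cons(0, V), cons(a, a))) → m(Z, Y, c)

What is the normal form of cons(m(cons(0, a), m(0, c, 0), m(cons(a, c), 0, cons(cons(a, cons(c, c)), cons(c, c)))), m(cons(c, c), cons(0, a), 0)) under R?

cons(0, cons(c, c))

1. cons(m(cons(0, a), m(0, c, 0), m(cons(a, c), 0, cons(cons(a, cons(c, c)), cons(c, c)))), m(cons(c, c), cons(0, a), 0))  →  cons(m(cons(0, a), 0, m(cons(a, c), 0, cons(cons(a, cons(c, c)), cons(c, c)))), m(cons(c, c), cons(0, a), 0))   [R5 at 1.2]
2. cons(m(cons(0, a), 0, m(cons(a, c), 0, cons(cons(a, cons(c, c)), cons(c, c)))), m(cons(c, c), cons(0, a), 0))  →  cons(m(cons(0, a), 0, a), m(cons(c, c), cons(0, a), 0))   [R7 at 1.3]
3. cons(m(cons(0, a), 0, a), m(cons(c, c), cons(0, a), 0))  →  cons(0, m(cons(c, c), cons(0, a), 0))   [R2 at 1]
4. cons(0, m(cons(c, c), cons(0, a), 0))  →  cons(0, cons(c, c))   [R5 at 2]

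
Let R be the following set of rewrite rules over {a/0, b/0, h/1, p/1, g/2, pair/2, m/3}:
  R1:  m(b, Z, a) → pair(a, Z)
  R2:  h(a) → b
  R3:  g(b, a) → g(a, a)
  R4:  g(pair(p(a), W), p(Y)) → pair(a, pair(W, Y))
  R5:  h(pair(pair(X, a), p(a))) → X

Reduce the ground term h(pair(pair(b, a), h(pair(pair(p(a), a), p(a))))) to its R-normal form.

1. h(pair(pair(b, a), h(pair(pair(p(a), a), p(a)))))  →  h(pair(pair(b, a), p(a)))   [R5 at 1.2]
2. h(pair(pair(b, a), p(a)))  →  b   [R5 at ε]

b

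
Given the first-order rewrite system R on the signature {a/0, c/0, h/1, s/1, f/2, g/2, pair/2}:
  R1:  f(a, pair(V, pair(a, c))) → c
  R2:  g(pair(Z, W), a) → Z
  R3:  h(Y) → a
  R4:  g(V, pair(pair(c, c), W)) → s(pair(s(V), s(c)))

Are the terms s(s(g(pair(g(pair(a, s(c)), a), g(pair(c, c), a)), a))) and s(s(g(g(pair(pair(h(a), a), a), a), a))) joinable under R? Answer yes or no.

Reduce t₁ = s(s(g(pair(g(pair(a, s(c)), a), g(pair(c, c), a)), a))):
1. s(s(g(pair(g(pair(a, s(c)), a), g(pair(c, c), a)), a)))  →  s(s(g(pair(a, s(c)), a)))   [R2 at 1.1]
2. s(s(g(pair(a, s(c)), a)))  →  s(s(a))   [R2 at 1.1]

Reduce t₂ = s(s(g(g(pair(pair(h(a), a), a), a), a))):
1. s(s(g(g(pair(pair(h(a), a), a), a), a)))  →  s(s(g(pair(h(a), a), a)))   [R2 at 1.1.1]
2. s(s(g(pair(h(a), a), a)))  →  s(s(h(a)))   [R2 at 1.1]
3. s(s(h(a)))  →  s(s(a))   [R3 at 1.1]

yes — NF(t₁) = s(s(a)), NF(t₂) = s(s(a))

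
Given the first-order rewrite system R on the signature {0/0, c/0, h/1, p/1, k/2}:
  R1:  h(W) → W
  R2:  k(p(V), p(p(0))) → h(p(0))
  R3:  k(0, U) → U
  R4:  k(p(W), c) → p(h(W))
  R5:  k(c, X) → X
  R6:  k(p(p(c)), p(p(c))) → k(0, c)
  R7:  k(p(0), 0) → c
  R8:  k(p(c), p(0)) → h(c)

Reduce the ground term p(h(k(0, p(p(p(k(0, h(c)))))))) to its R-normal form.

1. p(h(k(0, p(p(p(k(0, h(c))))))))  →  p(k(0, p(p(p(k(0, h(c)))))))   [R1 at 1]
2. p(k(0, p(p(p(k(0, h(c)))))))  →  p(p(p(p(k(0, h(c))))))   [R3 at 1]
3. p(p(p(p(k(0, h(c))))))  →  p(p(p(p(h(c)))))   [R3 at 1.1.1.1]
4. p(p(p(p(h(c)))))  →  p(p(p(p(c))))   [R1 at 1.1.1.1]

p(p(p(p(c))))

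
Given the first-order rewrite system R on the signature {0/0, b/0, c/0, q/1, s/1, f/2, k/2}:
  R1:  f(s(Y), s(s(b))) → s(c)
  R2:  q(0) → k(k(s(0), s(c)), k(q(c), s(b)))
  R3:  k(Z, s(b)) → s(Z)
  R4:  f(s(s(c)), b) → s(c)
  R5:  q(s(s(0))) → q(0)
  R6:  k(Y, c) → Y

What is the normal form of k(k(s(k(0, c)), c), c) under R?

1. k(k(s(k(0, c)), c), c)  →  k(s(k(0, c)), c)   [R6 at ε]
2. k(s(k(0, c)), c)  →  s(k(0, c))   [R6 at ε]
3. s(k(0, c))  →  s(0)   [R6 at 1]

s(0)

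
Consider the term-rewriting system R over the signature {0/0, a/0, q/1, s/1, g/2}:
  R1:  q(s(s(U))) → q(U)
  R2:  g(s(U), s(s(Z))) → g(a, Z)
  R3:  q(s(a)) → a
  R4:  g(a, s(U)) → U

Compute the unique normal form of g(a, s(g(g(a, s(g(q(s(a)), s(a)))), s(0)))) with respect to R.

1. g(a, s(g(g(a, s(g(q(s(a)), s(a)))), s(0))))  →  g(g(a, s(g(q(s(a)), s(a)))), s(0))   [R4 at ε]
2. g(g(a, s(g(q(s(a)), s(a)))), s(0))  →  g(g(q(s(a)), s(a)), s(0))   [R4 at 1]
3. g(g(q(s(a)), s(a)), s(0))  →  g(g(a, s(a)), s(0))   [R3 at 1.1]
4. g(g(a, s(a)), s(0))  →  g(a, s(0))   [R4 at 1]
5. g(a, s(0))  →  0   [R4 at ε]

0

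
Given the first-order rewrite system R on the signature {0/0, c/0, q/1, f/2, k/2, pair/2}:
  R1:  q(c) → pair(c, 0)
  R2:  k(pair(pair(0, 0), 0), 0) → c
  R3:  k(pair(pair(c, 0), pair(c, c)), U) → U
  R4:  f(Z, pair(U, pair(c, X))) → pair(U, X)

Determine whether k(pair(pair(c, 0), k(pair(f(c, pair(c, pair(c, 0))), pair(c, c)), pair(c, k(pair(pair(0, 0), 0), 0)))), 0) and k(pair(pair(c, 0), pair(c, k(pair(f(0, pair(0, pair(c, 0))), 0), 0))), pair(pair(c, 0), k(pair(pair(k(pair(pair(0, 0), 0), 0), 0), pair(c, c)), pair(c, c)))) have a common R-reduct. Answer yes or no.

no — NF(t₁) = 0, NF(t₂) = pair(pair(c, 0), pair(c, c))

Reduce t₁ = k(pair(pair(c, 0), k(pair(f(c, pair(c, pair(c, 0))), pair(c, c)), pair(c, k(pair(pair(0, 0), 0), 0)))), 0):
1. k(pair(pair(c, 0), k(pair(f(c, pair(c, pair(c, 0))), pair(c, c)), pair(c, k(pair(pair(0, 0), 0), 0)))), 0)  →  k(pair(pair(c, 0), k(pair(pair(c, 0), pair(c, c)), pair(c, k(pair(pair(0, 0), 0), 0)))), 0)   [R4 at 1.2.1.1]
2. k(pair(pair(c, 0), k(pair(pair(c, 0), pair(c, c)), pair(c, k(pair(pair(0, 0), 0), 0)))), 0)  →  k(pair(pair(c, 0), pair(c, k(pair(pair(0, 0), 0), 0))), 0)   [R3 at 1.2]
3. k(pair(pair(c, 0), pair(c, k(pair(pair(0, 0), 0), 0))), 0)  →  k(pair(pair(c, 0), pair(c, c)), 0)   [R2 at 1.2.2]
4. k(pair(pair(c, 0), pair(c, c)), 0)  →  0   [R3 at ε]

Reduce t₂ = k(pair(pair(c, 0), pair(c, k(pair(f(0, pair(0, pair(c, 0))), 0), 0))), pair(pair(c, 0), k(pair(pair(k(pair(pair(0, 0), 0), 0), 0), pair(c, c)), pair(c, c)))):
1. k(pair(pair(c, 0), pair(c, k(pair(f(0, pair(0, pair(c, 0))), 0), 0))), pair(pair(c, 0), k(pair(pair(k(pair(pair(0, 0), 0), 0), 0), pair(c, c)), pair(c, c))))  →  k(pair(pair(c, 0), pair(c, k(pair(pair(0, 0), 0), 0))), pair(pair(c, 0), k(pair(pair(k(pair(pair(0, 0), 0), 0), 0), pair(c, c)), pair(c, c))))   [R4 at 1.2.2.1.1]
2. k(pair(pair(c, 0), pair(c, k(pair(pair(0, 0), 0), 0))), pair(pair(c, 0), k(pair(pair(k(pair(pair(0, 0), 0), 0), 0), pair(c, c)), pair(c, c))))  →  k(pair(pair(c, 0), pair(c, c)), pair(pair(c, 0), k(pair(pair(k(pair(pair(0, 0), 0), 0), 0), pair(c, c)), pair(c, c))))   [R2 at 1.2.2]
3. k(pair(pair(c, 0), pair(c, c)), pair(pair(c, 0), k(pair(pair(k(pair(pair(0, 0), 0), 0), 0), pair(c, c)), pair(c, c))))  →  pair(pair(c, 0), k(pair(pair(k(pair(pair(0, 0), 0), 0), 0), pair(c, c)), pair(c, c)))   [R3 at ε]
4. pair(pair(c, 0), k(pair(pair(k(pair(pair(0, 0), 0), 0), 0), pair(c, c)), pair(c, c)))  →  pair(pair(c, 0), k(pair(pair(c, 0), pair(c, c)), pair(c, c)))   [R2 at 2.1.1.1]
5. pair(pair(c, 0), k(pair(pair(c, 0), pair(c, c)), pair(c, c)))  →  pair(pair(c, 0), pair(c, c))   [R3 at 2]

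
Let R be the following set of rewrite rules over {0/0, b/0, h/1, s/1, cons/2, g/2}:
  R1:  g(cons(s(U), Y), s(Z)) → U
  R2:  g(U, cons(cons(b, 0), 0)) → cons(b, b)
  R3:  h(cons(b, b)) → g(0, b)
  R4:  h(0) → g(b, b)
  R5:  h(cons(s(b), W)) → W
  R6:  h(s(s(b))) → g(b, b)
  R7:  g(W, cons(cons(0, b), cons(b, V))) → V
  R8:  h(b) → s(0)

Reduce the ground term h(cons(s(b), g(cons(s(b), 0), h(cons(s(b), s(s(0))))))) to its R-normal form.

b

1. h(cons(s(b), g(cons(s(b), 0), h(cons(s(b), s(s(0)))))))  →  g(cons(s(b), 0), h(cons(s(b), s(s(0)))))   [R5 at ε]
2. g(cons(s(b), 0), h(cons(s(b), s(s(0)))))  →  g(cons(s(b), 0), s(s(0)))   [R5 at 2]
3. g(cons(s(b), 0), s(s(0)))  →  b   [R1 at ε]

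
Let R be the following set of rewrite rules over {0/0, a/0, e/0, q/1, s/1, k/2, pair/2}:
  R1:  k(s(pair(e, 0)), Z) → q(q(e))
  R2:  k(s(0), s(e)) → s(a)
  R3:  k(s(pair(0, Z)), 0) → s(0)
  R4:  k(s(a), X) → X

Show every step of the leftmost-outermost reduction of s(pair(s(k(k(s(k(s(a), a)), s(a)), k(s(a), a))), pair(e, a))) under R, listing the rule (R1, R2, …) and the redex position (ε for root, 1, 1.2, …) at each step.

s(pair(s(a), pair(e, a)))

1. s(pair(s(k(k(s(k(s(a), a)), s(a)), k(s(a), a))), pair(e, a)))  →  s(pair(s(k(k(s(a), s(a)), k(s(a), a))), pair(e, a)))   [R4 at 1.1.1.1.1.1]
2. s(pair(s(k(k(s(a), s(a)), k(s(a), a))), pair(e, a)))  →  s(pair(s(k(s(a), k(s(a), a))), pair(e, a)))   [R4 at 1.1.1.1]
3. s(pair(s(k(s(a), k(s(a), a))), pair(e, a)))  →  s(pair(s(k(s(a), a)), pair(e, a)))   [R4 at 1.1.1]
4. s(pair(s(k(s(a), a)), pair(e, a)))  →  s(pair(s(a), pair(e, a)))   [R4 at 1.1.1]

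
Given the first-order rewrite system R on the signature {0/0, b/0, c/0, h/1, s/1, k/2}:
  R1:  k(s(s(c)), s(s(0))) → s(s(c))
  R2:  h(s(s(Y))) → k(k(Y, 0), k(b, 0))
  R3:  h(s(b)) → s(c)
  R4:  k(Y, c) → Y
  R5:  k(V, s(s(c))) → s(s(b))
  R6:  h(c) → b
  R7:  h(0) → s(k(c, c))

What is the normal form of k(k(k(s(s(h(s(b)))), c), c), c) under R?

1. k(k(k(s(s(h(s(b)))), c), c), c)  →  k(k(s(s(h(s(b)))), c), c)   [R4 at ε]
2. k(k(s(s(h(s(b)))), c), c)  →  k(s(s(h(s(b)))), c)   [R4 at ε]
3. k(s(s(h(s(b)))), c)  →  s(s(h(s(b))))   [R4 at ε]
4. s(s(h(s(b))))  →  s(s(s(c)))   [R3 at 1.1]

s(s(s(c)))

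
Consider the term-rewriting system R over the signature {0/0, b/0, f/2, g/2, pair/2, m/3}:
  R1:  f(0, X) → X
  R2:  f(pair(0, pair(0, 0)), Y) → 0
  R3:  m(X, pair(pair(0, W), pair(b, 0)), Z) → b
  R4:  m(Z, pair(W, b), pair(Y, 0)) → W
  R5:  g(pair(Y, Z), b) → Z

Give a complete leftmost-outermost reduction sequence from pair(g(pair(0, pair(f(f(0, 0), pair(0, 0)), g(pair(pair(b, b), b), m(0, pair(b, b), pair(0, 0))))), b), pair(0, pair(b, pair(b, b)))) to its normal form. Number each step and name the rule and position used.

pair(pair(pair(0, 0), b), pair(0, pair(b, pair(b, b))))

1. pair(g(pair(0, pair(f(f(0, 0), pair(0, 0)), g(pair(pair(b, b), b), m(0, pair(b, b), pair(0, 0))))), b), pair(0, pair(b, pair(b, b))))  →  pair(pair(f(f(0, 0), pair(0, 0)), g(pair(pair(b, b), b), m(0, pair(b, b), pair(0, 0)))), pair(0, pair(b, pair(b, b))))   [R5 at 1]
2. pair(pair(f(f(0, 0), pair(0, 0)), g(pair(pair(b, b), b), m(0, pair(b, b), pair(0, 0)))), pair(0, pair(b, pair(b, b))))  →  pair(pair(f(0, pair(0, 0)), g(pair(pair(b, b), b), m(0, pair(b, b), pair(0, 0)))), pair(0, pair(b, pair(b, b))))   [R1 at 1.1.1]
3. pair(pair(f(0, pair(0, 0)), g(pair(pair(b, b), b), m(0, pair(b, b), pair(0, 0)))), pair(0, pair(b, pair(b, b))))  →  pair(pair(pair(0, 0), g(pair(pair(b, b), b), m(0, pair(b, b), pair(0, 0)))), pair(0, pair(b, pair(b, b))))   [R1 at 1.1]
4. pair(pair(pair(0, 0), g(pair(pair(b, b), b), m(0, pair(b, b), pair(0, 0)))), pair(0, pair(b, pair(b, b))))  →  pair(pair(pair(0, 0), g(pair(pair(b, b), b), b)), pair(0, pair(b, pair(b, b))))   [R4 at 1.2.2]
5. pair(pair(pair(0, 0), g(pair(pair(b, b), b), b)), pair(0, pair(b, pair(b, b))))  →  pair(pair(pair(0, 0), b), pair(0, pair(b, pair(b, b))))   [R5 at 1.2]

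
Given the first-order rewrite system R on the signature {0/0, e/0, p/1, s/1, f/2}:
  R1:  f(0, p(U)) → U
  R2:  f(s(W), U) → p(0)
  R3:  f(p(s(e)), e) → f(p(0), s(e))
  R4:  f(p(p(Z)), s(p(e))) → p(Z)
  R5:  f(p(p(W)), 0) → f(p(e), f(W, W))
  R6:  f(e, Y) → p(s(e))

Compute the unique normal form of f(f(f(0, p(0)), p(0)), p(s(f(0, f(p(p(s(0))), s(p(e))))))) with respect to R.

s(s(0))

1. f(f(f(0, p(0)), p(0)), p(s(f(0, f(p(p(s(0))), s(p(e)))))))  →  f(f(0, p(0)), p(s(f(0, f(p(p(s(0))), s(p(e)))))))   [R1 at 1.1]
2. f(f(0, p(0)), p(s(f(0, f(p(p(s(0))), s(p(e)))))))  →  f(0, p(s(f(0, f(p(p(s(0))), s(p(e)))))))   [R1 at 1]
3. f(0, p(s(f(0, f(p(p(s(0))), s(p(e)))))))  →  s(f(0, f(p(p(s(0))), s(p(e)))))   [R1 at ε]
4. s(f(0, f(p(p(s(0))), s(p(e)))))  →  s(f(0, p(s(0))))   [R4 at 1.2]
5. s(f(0, p(s(0))))  →  s(s(0))   [R1 at 1]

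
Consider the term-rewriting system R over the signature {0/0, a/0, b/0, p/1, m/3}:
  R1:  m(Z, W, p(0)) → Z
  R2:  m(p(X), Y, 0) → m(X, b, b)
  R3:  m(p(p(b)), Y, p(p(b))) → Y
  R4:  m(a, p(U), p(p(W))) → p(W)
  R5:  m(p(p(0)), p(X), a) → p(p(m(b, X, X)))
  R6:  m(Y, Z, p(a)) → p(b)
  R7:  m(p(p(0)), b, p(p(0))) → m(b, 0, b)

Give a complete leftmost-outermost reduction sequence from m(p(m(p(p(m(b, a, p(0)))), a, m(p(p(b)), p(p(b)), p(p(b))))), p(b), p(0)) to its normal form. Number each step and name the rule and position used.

p(a)

1. m(p(m(p(p(m(b, a, p(0)))), a, m(p(p(b)), p(p(b)), p(p(b))))), p(b), p(0))  →  p(m(p(p(m(b, a, p(0)))), a, m(p(p(b)), p(p(b)), p(p(b)))))   [R1 at ε]
2. p(m(p(p(m(b, a, p(0)))), a, m(p(p(b)), p(p(b)), p(p(b)))))  →  p(m(p(p(b)), a, m(p(p(b)), p(p(b)), p(p(b)))))   [R1 at 1.1.1.1]
3. p(m(p(p(b)), a, m(p(p(b)), p(p(b)), p(p(b)))))  →  p(m(p(p(b)), a, p(p(b))))   [R3 at 1.3]
4. p(m(p(p(b)), a, p(p(b))))  →  p(a)   [R3 at 1]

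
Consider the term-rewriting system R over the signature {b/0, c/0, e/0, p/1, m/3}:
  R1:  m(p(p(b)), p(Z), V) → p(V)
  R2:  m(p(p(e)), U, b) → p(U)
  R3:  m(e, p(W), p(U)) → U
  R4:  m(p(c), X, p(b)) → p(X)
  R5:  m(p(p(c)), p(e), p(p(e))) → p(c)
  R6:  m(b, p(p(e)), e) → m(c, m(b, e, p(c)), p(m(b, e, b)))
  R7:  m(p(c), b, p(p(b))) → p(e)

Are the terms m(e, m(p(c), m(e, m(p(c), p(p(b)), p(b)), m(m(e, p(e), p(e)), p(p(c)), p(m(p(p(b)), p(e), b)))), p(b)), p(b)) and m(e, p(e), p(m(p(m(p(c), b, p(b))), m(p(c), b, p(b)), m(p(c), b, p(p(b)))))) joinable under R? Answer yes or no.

no — NF(t₁) = b, NF(t₂) = p(p(e))

Reduce t₁ = m(e, m(p(c), m(e, m(p(c), p(p(b)), p(b)), m(m(e, p(e), p(e)), p(p(c)), p(m(p(p(b)), p(e), b)))), p(b)), p(b)):
1. m(e, m(p(c), m(e, m(p(c), p(p(b)), p(b)), m(m(e, p(e), p(e)), p(p(c)), p(m(p(p(b)), p(e), b)))), p(b)), p(b))  →  m(e, p(m(e, m(p(c), p(p(b)), p(b)), m(m(e, p(e), p(e)), p(p(c)), p(m(p(p(b)), p(e), b))))), p(b))   [R4 at 2]
2. m(e, p(m(e, m(p(c), p(p(b)), p(b)), m(m(e, p(e), p(e)), p(p(c)), p(m(p(p(b)), p(e), b))))), p(b))  →  b   [R3 at ε]

Reduce t₂ = m(e, p(e), p(m(p(m(p(c), b, p(b))), m(p(c), b, p(b)), m(p(c), b, p(p(b)))))):
1. m(e, p(e), p(m(p(m(p(c), b, p(b))), m(p(c), b, p(b)), m(p(c), b, p(p(b))))))  →  m(p(m(p(c), b, p(b))), m(p(c), b, p(b)), m(p(c), b, p(p(b))))   [R3 at ε]
2. m(p(m(p(c), b, p(b))), m(p(c), b, p(b)), m(p(c), b, p(p(b))))  →  m(p(p(b)), m(p(c), b, p(b)), m(p(c), b, p(p(b))))   [R4 at 1.1]
3. m(p(p(b)), m(p(c), b, p(b)), m(p(c), b, p(p(b))))  →  m(p(p(b)), p(b), m(p(c), b, p(p(b))))   [R4 at 2]
4. m(p(p(b)), p(b), m(p(c), b, p(p(b))))  →  p(m(p(c), b, p(p(b))))   [R1 at ε]
5. p(m(p(c), b, p(p(b))))  →  p(p(e))   [R7 at 1]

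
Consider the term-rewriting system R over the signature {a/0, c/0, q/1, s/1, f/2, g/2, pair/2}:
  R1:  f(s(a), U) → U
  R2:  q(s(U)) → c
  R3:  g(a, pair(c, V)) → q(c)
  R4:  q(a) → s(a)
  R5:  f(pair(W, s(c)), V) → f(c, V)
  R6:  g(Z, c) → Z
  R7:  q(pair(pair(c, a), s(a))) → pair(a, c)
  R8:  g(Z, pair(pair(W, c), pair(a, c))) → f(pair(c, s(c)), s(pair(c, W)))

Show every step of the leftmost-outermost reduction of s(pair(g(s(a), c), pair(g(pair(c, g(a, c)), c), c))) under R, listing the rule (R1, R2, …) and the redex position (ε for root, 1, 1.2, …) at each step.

s(pair(s(a), pair(pair(c, a), c)))

1. s(pair(g(s(a), c), pair(g(pair(c, g(a, c)), c), c)))  →  s(pair(s(a), pair(g(pair(c, g(a, c)), c), c)))   [R6 at 1.1]
2. s(pair(s(a), pair(g(pair(c, g(a, c)), c), c)))  →  s(pair(s(a), pair(pair(c, g(a, c)), c)))   [R6 at 1.2.1]
3. s(pair(s(a), pair(pair(c, g(a, c)), c)))  →  s(pair(s(a), pair(pair(c, a), c)))   [R6 at 1.2.1.2]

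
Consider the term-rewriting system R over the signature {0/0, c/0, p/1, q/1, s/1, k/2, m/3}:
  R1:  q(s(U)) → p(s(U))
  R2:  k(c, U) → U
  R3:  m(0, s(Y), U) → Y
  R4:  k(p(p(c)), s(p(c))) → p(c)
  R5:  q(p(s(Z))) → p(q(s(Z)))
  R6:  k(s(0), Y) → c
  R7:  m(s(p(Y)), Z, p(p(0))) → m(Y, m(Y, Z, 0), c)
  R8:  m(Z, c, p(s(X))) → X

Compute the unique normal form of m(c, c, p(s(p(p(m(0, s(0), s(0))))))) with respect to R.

p(p(0))

1. m(c, c, p(s(p(p(m(0, s(0), s(0)))))))  →  p(p(m(0, s(0), s(0))))   [R8 at ε]
2. p(p(m(0, s(0), s(0))))  →  p(p(0))   [R3 at 1.1]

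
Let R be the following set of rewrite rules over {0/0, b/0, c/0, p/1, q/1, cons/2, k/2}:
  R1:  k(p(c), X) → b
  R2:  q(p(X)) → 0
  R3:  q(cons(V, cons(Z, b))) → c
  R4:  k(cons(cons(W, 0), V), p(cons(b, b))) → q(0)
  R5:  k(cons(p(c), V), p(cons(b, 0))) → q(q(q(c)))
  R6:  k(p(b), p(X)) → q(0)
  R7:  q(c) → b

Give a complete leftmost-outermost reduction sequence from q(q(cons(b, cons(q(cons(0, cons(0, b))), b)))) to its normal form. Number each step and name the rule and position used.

1. q(q(cons(b, cons(q(cons(0, cons(0, b))), b))))  →  q(c)   [R3 at 1]
2. q(c)  →  b   [R7 at ε]

b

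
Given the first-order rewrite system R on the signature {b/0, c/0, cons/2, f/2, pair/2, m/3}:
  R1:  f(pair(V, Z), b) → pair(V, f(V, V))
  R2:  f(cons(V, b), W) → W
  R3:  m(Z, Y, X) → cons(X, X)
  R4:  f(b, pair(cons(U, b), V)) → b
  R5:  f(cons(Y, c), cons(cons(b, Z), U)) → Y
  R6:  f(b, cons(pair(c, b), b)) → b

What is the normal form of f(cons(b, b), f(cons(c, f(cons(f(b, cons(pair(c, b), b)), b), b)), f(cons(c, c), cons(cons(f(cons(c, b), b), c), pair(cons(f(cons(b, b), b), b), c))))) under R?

1. f(cons(b, b), f(cons(c, f(cons(f(b, cons(pair(c, b), b)), b), b)), f(cons(c, c), cons(cons(f(cons(c, b), b), c), pair(cons(f(cons(b, b), b), b), c)))))  →  f(cons(c, f(cons(f(b, cons(pair(c, b), b)), b), b)), f(cons(c, c), cons(cons(f(cons(c, b), b), c), pair(cons(f(cons(b, b), b), b), c))))   [R2 at ε]
2. f(cons(c, f(cons(f(b, cons(pair(c, b), b)), b), b)), f(cons(c, c), cons(cons(f(cons(c, b), b), c), pair(cons(f(cons(b, b), b), b), c))))  →  f(cons(c, b), f(cons(c, c), cons(cons(f(cons(c, b), b), c), pair(cons(f(cons(b, b), b), b), c))))   [R2 at 1.2]
3. f(cons(c, b), f(cons(c, c), cons(cons(f(cons(c, b), b), c), pair(cons(f(cons(b, b), b), b), c))))  →  f(cons(c, c), cons(cons(f(cons(c, b), b), c), pair(cons(f(cons(b, b), b), b), c)))   [R2 at ε]
4. f(cons(c, c), cons(cons(f(cons(c, b), b), c), pair(cons(f(cons(b, b), b), b), c)))  →  f(cons(c, c), cons(cons(b, c), pair(cons(f(cons(b, b), b), b), c)))   [R2 at 2.1.1]
5. f(cons(c, c), cons(cons(b, c), pair(cons(f(cons(b, b), b), b), c)))  →  c   [R5 at ε]

c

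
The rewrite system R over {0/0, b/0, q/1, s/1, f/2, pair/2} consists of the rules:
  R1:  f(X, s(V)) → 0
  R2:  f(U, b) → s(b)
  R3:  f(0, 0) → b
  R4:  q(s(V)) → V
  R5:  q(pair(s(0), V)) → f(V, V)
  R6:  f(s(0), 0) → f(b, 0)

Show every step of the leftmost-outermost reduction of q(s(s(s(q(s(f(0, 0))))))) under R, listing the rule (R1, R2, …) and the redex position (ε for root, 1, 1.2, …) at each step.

1. q(s(s(s(q(s(f(0, 0)))))))  →  s(s(q(s(f(0, 0)))))   [R4 at ε]
2. s(s(q(s(f(0, 0)))))  →  s(s(f(0, 0)))   [R4 at 1.1]
3. s(s(f(0, 0)))  →  s(s(b))   [R3 at 1.1]

s(s(b))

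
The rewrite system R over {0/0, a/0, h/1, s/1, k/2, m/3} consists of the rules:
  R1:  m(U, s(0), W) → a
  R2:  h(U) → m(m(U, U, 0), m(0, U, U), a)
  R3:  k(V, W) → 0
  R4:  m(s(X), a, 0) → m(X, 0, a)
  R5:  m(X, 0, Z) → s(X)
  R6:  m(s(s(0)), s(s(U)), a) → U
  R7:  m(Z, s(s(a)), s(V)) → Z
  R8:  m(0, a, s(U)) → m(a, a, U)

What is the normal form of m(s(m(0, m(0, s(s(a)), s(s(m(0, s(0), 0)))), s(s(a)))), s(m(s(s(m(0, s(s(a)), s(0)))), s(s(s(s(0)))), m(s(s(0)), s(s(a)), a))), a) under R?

s(0)

1. m(s(m(0, m(0, s(s(a)), s(s(m(0, s(0), 0)))), s(s(a)))), s(m(s(s(m(0, s(s(a)), s(0)))), s(s(s(s(0)))), m(s(s(0)), s(s(a)), a))), a)  →  m(s(m(0, 0, s(s(a)))), s(m(s(s(m(0, s(s(a)), s(0)))), s(s(s(s(0)))), m(s(s(0)), s(s(a)), a))), a)   [R7 at 1.1.2]
2. m(s(m(0, 0, s(s(a)))), s(m(s(s(m(0, s(s(a)), s(0)))), s(s(s(s(0)))), m(s(s(0)), s(s(a)), a))), a)  →  m(s(s(0)), s(m(s(s(m(0, s(s(a)), s(0)))), s(s(s(s(0)))), m(s(s(0)), s(s(a)), a))), a)   [R5 at 1.1]
3. m(s(s(0)), s(m(s(s(m(0, s(s(a)), s(0)))), s(s(s(s(0)))), m(s(s(0)), s(s(a)), a))), a)  →  m(s(s(0)), s(m(s(s(0)), s(s(s(s(0)))), m(s(s(0)), s(s(a)), a))), a)   [R7 at 2.1.1.1.1]
4. m(s(s(0)), s(m(s(s(0)), s(s(s(s(0)))), m(s(s(0)), s(s(a)), a))), a)  →  m(s(s(0)), s(m(s(s(0)), s(s(s(s(0)))), a)), a)   [R6 at 2.1.3]
5. m(s(s(0)), s(m(s(s(0)), s(s(s(s(0)))), a)), a)  →  m(s(s(0)), s(s(s(0))), a)   [R6 at 2.1]
6. m(s(s(0)), s(s(s(0))), a)  →  s(0)   [R6 at ε]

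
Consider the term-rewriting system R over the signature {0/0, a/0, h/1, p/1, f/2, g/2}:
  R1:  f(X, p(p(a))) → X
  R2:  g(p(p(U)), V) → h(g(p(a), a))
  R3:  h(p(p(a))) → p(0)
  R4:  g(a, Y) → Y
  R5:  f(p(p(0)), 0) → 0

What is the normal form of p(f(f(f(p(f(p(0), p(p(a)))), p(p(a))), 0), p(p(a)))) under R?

1. p(f(f(f(p(f(p(0), p(p(a)))), p(p(a))), 0), p(p(a))))  →  p(f(f(p(f(p(0), p(p(a)))), p(p(a))), 0))   [R1 at 1]
2. p(f(f(p(f(p(0), p(p(a)))), p(p(a))), 0))  →  p(f(p(f(p(0), p(p(a)))), 0))   [R1 at 1.1]
3. p(f(p(f(p(0), p(p(a)))), 0))  →  p(f(p(p(0)), 0))   [R1 at 1.1.1]
4. p(f(p(p(0)), 0))  →  p(0)   [R5 at 1]

p(0)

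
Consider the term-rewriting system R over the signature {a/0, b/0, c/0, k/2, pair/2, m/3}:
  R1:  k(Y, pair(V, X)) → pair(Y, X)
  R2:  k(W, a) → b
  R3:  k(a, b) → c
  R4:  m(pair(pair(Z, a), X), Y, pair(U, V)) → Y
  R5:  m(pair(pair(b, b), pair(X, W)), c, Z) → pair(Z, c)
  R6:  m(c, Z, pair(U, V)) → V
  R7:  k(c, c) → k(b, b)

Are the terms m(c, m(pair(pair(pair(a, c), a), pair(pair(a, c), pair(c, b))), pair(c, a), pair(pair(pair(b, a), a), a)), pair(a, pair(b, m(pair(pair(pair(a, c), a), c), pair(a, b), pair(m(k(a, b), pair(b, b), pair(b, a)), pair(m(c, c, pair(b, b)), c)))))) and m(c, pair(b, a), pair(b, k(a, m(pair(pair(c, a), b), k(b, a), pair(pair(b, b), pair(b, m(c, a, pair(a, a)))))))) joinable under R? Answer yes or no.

no — NF(t₁) = pair(b, pair(a, b)), NF(t₂) = c

Reduce t₁ = m(c, m(pair(pair(pair(a, c), a), pair(pair(a, c), pair(c, b))), pair(c, a), pair(pair(pair(b, a), a), a)), pair(a, pair(b, m(pair(pair(pair(a, c), a), c), pair(a, b), pair(m(k(a, b), pair(b, b), pair(b, a)), pair(m(c, c, pair(b, b)), c)))))):
1. m(c, m(pair(pair(pair(a, c), a), pair(pair(a, c), pair(c, b))), pair(c, a), pair(pair(pair(b, a), a), a)), pair(a, pair(b, m(pair(pair(pair(a, c), a), c), pair(a, b), pair(m(k(a, b), pair(b, b), pair(b, a)), pair(m(c, c, pair(b, b)), c))))))  →  pair(b, m(pair(pair(pair(a, c), a), c), pair(a, b), pair(m(k(a, b), pair(b, b), pair(b, a)), pair(m(c, c, pair(b, b)), c))))   [R6 at ε]
2. pair(b, m(pair(pair(pair(a, c), a), c), pair(a, b), pair(m(k(a, b), pair(b, b), pair(b, a)), pair(m(c, c, pair(b, b)), c))))  →  pair(b, pair(a, b))   [R4 at 2]

Reduce t₂ = m(c, pair(b, a), pair(b, k(a, m(pair(pair(c, a), b), k(b, a), pair(pair(b, b), pair(b, m(c, a, pair(a, a)))))))):
1. m(c, pair(b, a), pair(b, k(a, m(pair(pair(c, a), b), k(b, a), pair(pair(b, b), pair(b, m(c, a, pair(a, a))))))))  →  k(a, m(pair(pair(c, a), b), k(b, a), pair(pair(b, b), pair(b, m(c, a, pair(a, a))))))   [R6 at ε]
2. k(a, m(pair(pair(c, a), b), k(b, a), pair(pair(b, b), pair(b, m(c, a, pair(a, a))))))  →  k(a, k(b, a))   [R4 at 2]
3. k(a, k(b, a))  →  k(a, b)   [R2 at 2]
4. k(a, b)  →  c   [R3 at ε]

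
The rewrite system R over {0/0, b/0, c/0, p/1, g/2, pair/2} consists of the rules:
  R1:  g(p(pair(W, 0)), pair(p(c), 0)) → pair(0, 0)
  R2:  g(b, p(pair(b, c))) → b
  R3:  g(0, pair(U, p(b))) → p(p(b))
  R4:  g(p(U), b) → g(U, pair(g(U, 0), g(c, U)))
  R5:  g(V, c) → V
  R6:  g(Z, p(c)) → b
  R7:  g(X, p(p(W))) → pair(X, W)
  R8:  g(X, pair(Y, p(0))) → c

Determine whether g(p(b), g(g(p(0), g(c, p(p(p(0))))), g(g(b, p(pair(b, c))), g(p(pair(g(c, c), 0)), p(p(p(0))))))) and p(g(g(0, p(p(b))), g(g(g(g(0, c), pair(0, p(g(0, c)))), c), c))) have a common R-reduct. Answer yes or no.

Reduce t₁ = g(p(b), g(g(p(0), g(c, p(p(p(0))))), g(g(b, p(pair(b, c))), g(p(pair(g(c, c), 0)), p(p(p(0))))))):
1. g(p(b), g(g(p(0), g(c, p(p(p(0))))), g(g(b, p(pair(b, c))), g(p(pair(g(c, c), 0)), p(p(p(0)))))))  →  g(p(b), g(g(p(0), pair(c, p(0))), g(g(b, p(pair(b, c))), g(p(pair(g(c, c), 0)), p(p(p(0)))))))   [R7 at 2.1.2]
2. g(p(b), g(g(p(0), pair(c, p(0))), g(g(b, p(pair(b, c))), g(p(pair(g(c, c), 0)), p(p(p(0)))))))  →  g(p(b), g(c, g(g(b, p(pair(b, c))), g(p(pair(g(c, c), 0)), p(p(p(0)))))))   [R8 at 2.1]
3. g(p(b), g(c, g(g(b, p(pair(b, c))), g(p(pair(g(c, c), 0)), p(p(p(0)))))))  →  g(p(b), g(c, g(b, g(p(pair(g(c, c), 0)), p(p(p(0)))))))   [R2 at 2.2.1]
4. g(p(b), g(c, g(b, g(p(pair(g(c, c), 0)), p(p(p(0)))))))  →  g(p(b), g(c, g(b, pair(p(pair(g(c, c), 0)), p(0)))))   [R7 at 2.2.2]
5. g(p(b), g(c, g(b, pair(p(pair(g(c, c), 0)), p(0)))))  →  g(p(b), g(c, c))   [R8 at 2.2]
6. g(p(b), g(c, c))  →  g(p(b), c)   [R5 at 2]
7. g(p(b), c)  →  p(b)   [R5 at ε]

Reduce t₂ = p(g(g(0, p(p(b))), g(g(g(g(0, c), pair(0, p(g(0, c)))), c), c))):
1. p(g(g(0, p(p(b))), g(g(g(g(0, c), pair(0, p(g(0, c)))), c), c)))  →  p(g(pair(0, b), g(g(g(g(0, c), pair(0, p(g(0, c)))), c), c)))   [R7 at 1.1]
2. p(g(pair(0, b), g(g(g(g(0, c), pair(0, p(g(0, c)))), c), c)))  →  p(g(pair(0, b), g(g(g(0, c), pair(0, p(g(0, c)))), c)))   [R5 at 1.2]
3. p(g(pair(0, b), g(g(g(0, c), pair(0, p(g(0, c)))), c)))  →  p(g(pair(0, b), g(g(0, c), pair(0, p(g(0, c))))))   [R5 at 1.2]
4. p(g(pair(0, b), g(g(0, c), pair(0, p(g(0, c))))))  →  p(g(pair(0, b), g(0, pair(0, p(g(0, c))))))   [R5 at 1.2.1]
5. p(g(pair(0, b), g(0, pair(0, p(g(0, c))))))  →  p(g(pair(0, b), g(0, pair(0, p(0)))))   [R5 at 1.2.2.2.1]
6. p(g(pair(0, b), g(0, pair(0, p(0)))))  →  p(g(pair(0, b), c))   [R8 at 1.2]
7. p(g(pair(0, b), c))  →  p(pair(0, b))   [R5 at 1]

no — NF(t₁) = p(b), NF(t₂) = p(pair(0, b))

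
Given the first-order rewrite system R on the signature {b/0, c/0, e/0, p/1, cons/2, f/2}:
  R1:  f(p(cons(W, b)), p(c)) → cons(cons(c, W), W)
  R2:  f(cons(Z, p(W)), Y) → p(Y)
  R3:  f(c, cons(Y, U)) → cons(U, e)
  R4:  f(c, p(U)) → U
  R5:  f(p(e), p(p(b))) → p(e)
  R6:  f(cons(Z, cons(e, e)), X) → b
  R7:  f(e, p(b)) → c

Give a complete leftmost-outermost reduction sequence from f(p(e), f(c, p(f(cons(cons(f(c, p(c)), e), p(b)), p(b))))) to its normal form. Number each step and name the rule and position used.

p(e)

1. f(p(e), f(c, p(f(cons(cons(f(c, p(c)), e), p(b)), p(b)))))  →  f(p(e), f(cons(cons(f(c, p(c)), e), p(b)), p(b)))   [R4 at 2]
2. f(p(e), f(cons(cons(f(c, p(c)), e), p(b)), p(b)))  →  f(p(e), p(p(b)))   [R2 at 2]
3. f(p(e), p(p(b)))  →  p(e)   [R5 at ε]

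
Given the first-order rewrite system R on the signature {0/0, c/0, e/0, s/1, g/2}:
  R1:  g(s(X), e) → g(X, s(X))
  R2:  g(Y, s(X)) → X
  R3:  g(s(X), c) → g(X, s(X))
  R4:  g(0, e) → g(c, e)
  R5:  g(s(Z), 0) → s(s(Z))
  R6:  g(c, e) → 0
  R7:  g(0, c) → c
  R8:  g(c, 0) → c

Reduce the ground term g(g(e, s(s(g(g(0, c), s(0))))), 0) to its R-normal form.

1. g(g(e, s(s(g(g(0, c), s(0))))), 0)  →  g(s(g(g(0, c), s(0))), 0)   [R2 at 1]
2. g(s(g(g(0, c), s(0))), 0)  →  s(s(g(g(0, c), s(0))))   [R5 at ε]
3. s(s(g(g(0, c), s(0))))  →  s(s(0))   [R2 at 1.1]

s(s(0))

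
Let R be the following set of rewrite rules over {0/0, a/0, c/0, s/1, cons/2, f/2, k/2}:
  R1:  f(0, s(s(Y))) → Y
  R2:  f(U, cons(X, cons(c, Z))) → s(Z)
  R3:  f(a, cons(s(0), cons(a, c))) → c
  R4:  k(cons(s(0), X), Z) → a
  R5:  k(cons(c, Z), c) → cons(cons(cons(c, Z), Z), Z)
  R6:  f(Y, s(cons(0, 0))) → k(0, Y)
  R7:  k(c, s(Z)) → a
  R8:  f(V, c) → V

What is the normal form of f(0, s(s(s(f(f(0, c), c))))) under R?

s(0)

1. f(0, s(s(s(f(f(0, c), c)))))  →  s(f(f(0, c), c))   [R1 at ε]
2. s(f(f(0, c), c))  →  s(f(0, c))   [R8 at 1]
3. s(f(0, c))  →  s(0)   [R8 at 1]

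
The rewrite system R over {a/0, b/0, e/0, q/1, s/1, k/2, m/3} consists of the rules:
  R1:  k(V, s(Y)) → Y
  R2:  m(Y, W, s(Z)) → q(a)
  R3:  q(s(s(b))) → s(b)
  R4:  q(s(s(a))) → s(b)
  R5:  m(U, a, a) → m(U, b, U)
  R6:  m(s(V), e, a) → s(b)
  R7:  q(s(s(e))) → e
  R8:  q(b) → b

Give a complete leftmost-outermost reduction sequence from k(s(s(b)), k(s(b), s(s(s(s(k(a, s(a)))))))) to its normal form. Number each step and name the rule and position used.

s(s(a))

1. k(s(s(b)), k(s(b), s(s(s(s(k(a, s(a))))))))  →  k(s(s(b)), s(s(s(k(a, s(a))))))   [R1 at 2]
2. k(s(s(b)), s(s(s(k(a, s(a))))))  →  s(s(k(a, s(a))))   [R1 at ε]
3. s(s(k(a, s(a))))  →  s(s(a))   [R1 at 1.1]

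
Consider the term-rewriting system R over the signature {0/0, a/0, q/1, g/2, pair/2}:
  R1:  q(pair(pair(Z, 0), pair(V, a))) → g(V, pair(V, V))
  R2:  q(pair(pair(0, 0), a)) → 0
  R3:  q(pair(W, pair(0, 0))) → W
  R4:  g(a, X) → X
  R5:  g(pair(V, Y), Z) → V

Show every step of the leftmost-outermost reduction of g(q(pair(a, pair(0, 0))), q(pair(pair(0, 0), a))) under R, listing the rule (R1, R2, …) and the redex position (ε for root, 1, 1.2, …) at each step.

0

1. g(q(pair(a, pair(0, 0))), q(pair(pair(0, 0), a)))  →  g(a, q(pair(pair(0, 0), a)))   [R3 at 1]
2. g(a, q(pair(pair(0, 0), a)))  →  q(pair(pair(0, 0), a))   [R4 at ε]
3. q(pair(pair(0, 0), a))  →  0   [R2 at ε]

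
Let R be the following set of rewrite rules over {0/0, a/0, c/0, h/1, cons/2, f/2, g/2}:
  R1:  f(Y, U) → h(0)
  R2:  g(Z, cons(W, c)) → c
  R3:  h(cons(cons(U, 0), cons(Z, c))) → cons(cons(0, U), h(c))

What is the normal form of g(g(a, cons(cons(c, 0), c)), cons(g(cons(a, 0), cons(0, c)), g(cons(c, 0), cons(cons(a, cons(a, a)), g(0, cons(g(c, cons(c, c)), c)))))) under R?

c

1. g(g(a, cons(cons(c, 0), c)), cons(g(cons(a, 0), cons(0, c)), g(cons(c, 0), cons(cons(a, cons(a, a)), g(0, cons(g(c, cons(c, c)), c))))))  →  g(c, cons(g(cons(a, 0), cons(0, c)), g(cons(c, 0), cons(cons(a, cons(a, a)), g(0, cons(g(c, cons(c, c)), c))))))   [R2 at 1]
2. g(c, cons(g(cons(a, 0), cons(0, c)), g(cons(c, 0), cons(cons(a, cons(a, a)), g(0, cons(g(c, cons(c, c)), c))))))  →  g(c, cons(c, g(cons(c, 0), cons(cons(a, cons(a, a)), g(0, cons(g(c, cons(c, c)), c))))))   [R2 at 2.1]
3. g(c, cons(c, g(cons(c, 0), cons(cons(a, cons(a, a)), g(0, cons(g(c, cons(c, c)), c))))))  →  g(c, cons(c, g(cons(c, 0), cons(cons(a, cons(a, a)), c))))   [R2 at 2.2.2.2]
4. g(c, cons(c, g(cons(c, 0), cons(cons(a, cons(a, a)), c))))  →  g(c, cons(c, c))   [R2 at 2.2]
5. g(c, cons(c, c))  →  c   [R2 at ε]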